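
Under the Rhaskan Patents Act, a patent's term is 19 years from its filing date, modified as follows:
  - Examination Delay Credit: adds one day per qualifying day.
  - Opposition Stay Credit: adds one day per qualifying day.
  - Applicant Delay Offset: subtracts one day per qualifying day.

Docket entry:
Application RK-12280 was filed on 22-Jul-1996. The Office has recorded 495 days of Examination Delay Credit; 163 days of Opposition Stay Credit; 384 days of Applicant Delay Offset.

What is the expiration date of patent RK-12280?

April 21, 2016

Base term: filing date + 19 years → 22 July 2015.
Examination Delay Credit: +495 days → 28 November 2016.
Opposition Stay Credit: +163 days → 10 May 2017.
Applicant Delay Offset: −384 days → 21 April 2016.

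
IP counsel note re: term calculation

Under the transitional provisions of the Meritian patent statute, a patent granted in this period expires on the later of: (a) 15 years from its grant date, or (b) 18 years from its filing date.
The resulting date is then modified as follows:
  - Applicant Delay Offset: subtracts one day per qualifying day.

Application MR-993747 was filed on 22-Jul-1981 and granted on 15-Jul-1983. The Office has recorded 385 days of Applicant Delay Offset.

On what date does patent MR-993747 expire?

(a) grant + 15 years → 15 July 1998.
(b) filing + 18 years → 22 July 1999.
Later of the two: 22 July 1999.
Applicant Delay Offset: −385 days → 2 July 1998.

July 2, 1998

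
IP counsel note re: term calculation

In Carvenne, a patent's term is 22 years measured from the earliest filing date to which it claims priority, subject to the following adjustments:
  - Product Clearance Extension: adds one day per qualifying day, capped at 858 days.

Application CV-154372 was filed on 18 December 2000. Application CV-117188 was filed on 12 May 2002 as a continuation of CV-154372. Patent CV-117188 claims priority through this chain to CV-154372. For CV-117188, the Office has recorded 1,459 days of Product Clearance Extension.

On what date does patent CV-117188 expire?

April 24, 2025

Earliest priority filing: 18 December 2000.
Base term: 18 December 2000 + 22 years → 18 December 2022.
Product Clearance Extension: 1459 days claimed exceeds the 858-day cap, so +858 days → 24 April 2025.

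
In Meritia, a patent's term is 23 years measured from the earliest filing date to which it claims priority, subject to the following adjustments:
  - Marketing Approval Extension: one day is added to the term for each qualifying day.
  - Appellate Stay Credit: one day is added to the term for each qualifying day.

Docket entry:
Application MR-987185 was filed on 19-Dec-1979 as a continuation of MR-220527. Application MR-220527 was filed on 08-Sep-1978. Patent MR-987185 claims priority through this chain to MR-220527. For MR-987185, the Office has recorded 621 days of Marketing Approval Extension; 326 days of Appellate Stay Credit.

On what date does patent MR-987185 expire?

April 12, 2004

Earliest priority filing: 8 September 1978.
Base term: 8 September 1978 + 23 years → 8 September 2001.
Marketing Approval Extension: +621 days → 22 May 2003.
Appellate Stay Credit: +326 days → 12 April 2004.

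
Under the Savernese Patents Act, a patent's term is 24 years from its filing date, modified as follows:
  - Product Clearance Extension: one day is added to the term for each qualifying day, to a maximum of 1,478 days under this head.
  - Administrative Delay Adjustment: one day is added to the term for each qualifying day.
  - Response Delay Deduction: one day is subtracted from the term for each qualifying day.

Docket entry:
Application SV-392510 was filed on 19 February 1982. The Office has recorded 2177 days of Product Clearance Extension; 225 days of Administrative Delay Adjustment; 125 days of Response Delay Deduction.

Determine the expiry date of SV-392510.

June 16, 2010

Base term: filing date + 24 years → 19 February 2006.
Product Clearance Extension: 2177 days claimed exceeds the 1478-day cap, so +1478 days → 8 March 2010.
Administrative Delay Adjustment: +225 days → 19 October 2010.
Response Delay Deduction: −125 days → 16 June 2010.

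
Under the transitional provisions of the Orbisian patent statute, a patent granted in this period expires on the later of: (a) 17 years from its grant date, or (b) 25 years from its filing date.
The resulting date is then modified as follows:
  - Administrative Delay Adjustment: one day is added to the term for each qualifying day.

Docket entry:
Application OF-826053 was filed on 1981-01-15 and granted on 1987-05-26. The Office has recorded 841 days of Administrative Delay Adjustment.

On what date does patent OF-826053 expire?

(a) grant + 17 years → 26 May 2004.
(b) filing + 25 years → 15 January 2006.
Later of the two: 15 January 2006.
Administrative Delay Adjustment: +841 days → 5 May 2008.

2008-05-05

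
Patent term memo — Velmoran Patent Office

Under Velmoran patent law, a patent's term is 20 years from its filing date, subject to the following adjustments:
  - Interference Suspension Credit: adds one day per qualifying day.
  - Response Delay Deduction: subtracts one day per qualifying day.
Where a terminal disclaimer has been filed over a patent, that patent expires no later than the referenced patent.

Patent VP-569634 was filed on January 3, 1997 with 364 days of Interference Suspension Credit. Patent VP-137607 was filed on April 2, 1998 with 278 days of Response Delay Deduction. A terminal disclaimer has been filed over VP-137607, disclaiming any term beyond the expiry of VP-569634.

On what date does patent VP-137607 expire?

2017-06-28

Natural term of VP-137607:
  Base: filing + 20 years → 2 April 2018.
  Response Delay Deduction: −278 days → 28 June 2017.
Expiry of referenced patent VP-569634:
  Base: filing + 20 years → 3 January 2017.
  Interference Suspension Credit: +364 days → 2 January 2018.
Terminal disclaimer: VP-137607 expires on the earlier of 28 June 2017 and 2 January 2018.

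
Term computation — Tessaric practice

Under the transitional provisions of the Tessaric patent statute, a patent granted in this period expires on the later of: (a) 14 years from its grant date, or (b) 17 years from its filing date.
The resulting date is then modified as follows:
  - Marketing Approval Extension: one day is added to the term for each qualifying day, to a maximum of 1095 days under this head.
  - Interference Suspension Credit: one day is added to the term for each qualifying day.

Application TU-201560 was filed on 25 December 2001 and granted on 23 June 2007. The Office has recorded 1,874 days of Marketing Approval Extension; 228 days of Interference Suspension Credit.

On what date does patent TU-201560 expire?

2025-02-05

(a) grant + 14 years → 23 June 2021.
(b) filing + 17 years → 25 December 2018.
Later of the two: 23 June 2021.
Marketing Approval Extension: 1874 days claimed exceeds the 1095-day cap, so +1095 days → 22 June 2024.
Interference Suspension Credit: +228 days → 5 February 2025.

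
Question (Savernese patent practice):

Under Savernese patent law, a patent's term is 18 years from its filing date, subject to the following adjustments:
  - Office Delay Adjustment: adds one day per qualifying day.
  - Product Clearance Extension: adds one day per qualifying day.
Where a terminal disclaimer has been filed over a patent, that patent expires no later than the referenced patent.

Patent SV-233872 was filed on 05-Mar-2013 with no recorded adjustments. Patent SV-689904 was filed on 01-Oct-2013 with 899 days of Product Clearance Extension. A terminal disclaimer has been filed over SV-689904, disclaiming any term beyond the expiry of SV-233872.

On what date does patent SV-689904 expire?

Natural term of SV-689904:
  Base: filing + 18 years → 1 October 2031.
  Product Clearance Extension: +899 days → 18 March 2034.
Expiry of referenced patent SV-233872:
  Base: filing + 18 years → 5 March 2031.
Terminal disclaimer: SV-689904 expires on the earlier of 18 March 2034 and 5 March 2031.

March 5, 2031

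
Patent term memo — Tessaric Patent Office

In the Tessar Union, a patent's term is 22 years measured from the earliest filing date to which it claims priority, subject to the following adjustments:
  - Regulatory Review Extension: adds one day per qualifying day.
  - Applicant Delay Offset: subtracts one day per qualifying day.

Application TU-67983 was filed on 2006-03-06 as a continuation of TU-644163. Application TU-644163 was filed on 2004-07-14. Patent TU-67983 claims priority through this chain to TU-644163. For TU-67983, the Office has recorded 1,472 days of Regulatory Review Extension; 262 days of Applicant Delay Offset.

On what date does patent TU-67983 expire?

Earliest priority filing: 14 July 2004.
Base term: 14 July 2004 + 22 years → 14 July 2026.
Regulatory Review Extension: +1472 days → 25 July 2030.
Applicant Delay Offset: −262 days → 5 November 2029.

2029-11-05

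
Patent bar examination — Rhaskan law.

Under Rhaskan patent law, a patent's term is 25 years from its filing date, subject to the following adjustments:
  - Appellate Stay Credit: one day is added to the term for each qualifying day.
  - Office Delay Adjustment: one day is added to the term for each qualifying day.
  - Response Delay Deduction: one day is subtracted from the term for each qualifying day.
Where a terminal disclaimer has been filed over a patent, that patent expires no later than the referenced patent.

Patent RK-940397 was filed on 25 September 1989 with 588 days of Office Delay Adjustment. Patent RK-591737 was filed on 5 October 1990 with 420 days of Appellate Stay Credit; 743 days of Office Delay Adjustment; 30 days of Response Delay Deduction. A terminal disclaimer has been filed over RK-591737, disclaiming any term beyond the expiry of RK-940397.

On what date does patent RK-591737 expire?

Natural term of RK-591737:
  Base: filing + 25 years → 5 October 2015.
  Appellate Stay Credit: +420 days → 28 November 2016.
  Office Delay Adjustment: +743 days → 11 December 2018.
  Response Delay Deduction: −30 days → 11 November 2018.
Expiry of referenced patent RK-940397:
  Base: filing + 25 years → 25 September 2014.
  Office Delay Adjustment: +588 days → 5 May 2016.
Terminal disclaimer: RK-591737 expires on the earlier of 11 November 2018 and 5 May 2016.

May 5, 2016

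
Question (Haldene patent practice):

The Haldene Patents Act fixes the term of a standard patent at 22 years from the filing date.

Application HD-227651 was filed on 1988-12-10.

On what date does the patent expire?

2010-12-10

Filing date + 22 years → 10 December 2010.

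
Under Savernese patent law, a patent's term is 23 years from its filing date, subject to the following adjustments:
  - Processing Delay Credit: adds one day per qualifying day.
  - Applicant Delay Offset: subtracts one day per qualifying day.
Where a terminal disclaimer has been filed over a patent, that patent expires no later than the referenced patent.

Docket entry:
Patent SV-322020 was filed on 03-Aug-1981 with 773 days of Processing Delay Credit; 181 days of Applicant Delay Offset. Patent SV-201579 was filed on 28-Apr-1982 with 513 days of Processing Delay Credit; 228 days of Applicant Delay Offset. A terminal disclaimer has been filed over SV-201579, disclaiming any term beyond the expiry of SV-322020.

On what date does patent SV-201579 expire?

February 7, 2006

Natural term of SV-201579:
  Base: filing + 23 years → 28 April 2005.
  Processing Delay Credit: +513 days → 23 September 2006.
  Applicant Delay Offset: −228 days → 7 February 2006.
Expiry of referenced patent SV-322020:
  Base: filing + 23 years → 3 August 2004.
  Processing Delay Credit: +773 days → 15 September 2006.
  Applicant Delay Offset: −181 days → 18 March 2006.
Terminal disclaimer: SV-201579 expires on the earlier of 7 February 2006 and 18 March 2006.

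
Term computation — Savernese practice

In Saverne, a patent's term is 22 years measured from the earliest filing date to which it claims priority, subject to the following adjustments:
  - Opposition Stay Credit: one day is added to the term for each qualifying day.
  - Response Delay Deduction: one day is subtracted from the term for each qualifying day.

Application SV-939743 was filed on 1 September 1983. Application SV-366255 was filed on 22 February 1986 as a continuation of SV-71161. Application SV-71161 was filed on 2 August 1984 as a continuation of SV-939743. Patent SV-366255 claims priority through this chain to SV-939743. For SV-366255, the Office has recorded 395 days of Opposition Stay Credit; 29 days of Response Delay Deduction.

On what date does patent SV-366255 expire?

2006-09-02

Earliest priority filing: 1 September 1983.
Base term: 1 September 1983 + 22 years → 1 September 2005.
Opposition Stay Credit: +395 days → 1 October 2006.
Response Delay Deduction: −29 days → 2 September 2006.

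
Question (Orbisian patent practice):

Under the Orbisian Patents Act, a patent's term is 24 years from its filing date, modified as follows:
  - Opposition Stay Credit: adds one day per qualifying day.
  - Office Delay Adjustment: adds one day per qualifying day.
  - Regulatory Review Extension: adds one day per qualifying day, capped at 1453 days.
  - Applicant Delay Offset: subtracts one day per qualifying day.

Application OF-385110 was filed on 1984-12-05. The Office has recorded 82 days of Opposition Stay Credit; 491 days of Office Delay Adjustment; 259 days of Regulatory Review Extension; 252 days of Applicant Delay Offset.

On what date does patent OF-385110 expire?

2010-07-08

Base term: filing date + 24 years → 5 December 2008.
Opposition Stay Credit: +82 days → 25 February 2009.
Office Delay Adjustment: +491 days → 1 July 2010.
Regulatory Review Extension: 259 days (within the 1453-day cap) → +259 days → 17 March 2011.
Applicant Delay Offset: −252 days → 8 July 2010.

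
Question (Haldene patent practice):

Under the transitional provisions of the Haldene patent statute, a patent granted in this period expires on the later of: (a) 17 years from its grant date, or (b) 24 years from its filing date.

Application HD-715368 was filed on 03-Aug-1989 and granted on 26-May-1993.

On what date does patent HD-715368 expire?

(a) grant + 17 years → 26 May 2010.
(b) filing + 24 years → 3 August 2013.
Later of the two: 3 August 2013.

August 3, 2013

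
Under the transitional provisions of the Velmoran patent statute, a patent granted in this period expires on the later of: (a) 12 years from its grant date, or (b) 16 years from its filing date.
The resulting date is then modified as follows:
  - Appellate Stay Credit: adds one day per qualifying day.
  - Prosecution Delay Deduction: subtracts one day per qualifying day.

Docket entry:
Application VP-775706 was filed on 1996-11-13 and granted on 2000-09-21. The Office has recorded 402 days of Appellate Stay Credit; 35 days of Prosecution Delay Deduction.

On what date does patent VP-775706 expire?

November 15, 2013

(a) grant + 12 years → 21 September 2012.
(b) filing + 16 years → 13 November 2012.
Later of the two: 13 November 2012.
Appellate Stay Credit: +402 days → 20 December 2013.
Prosecution Delay Deduction: −35 days → 15 November 2013.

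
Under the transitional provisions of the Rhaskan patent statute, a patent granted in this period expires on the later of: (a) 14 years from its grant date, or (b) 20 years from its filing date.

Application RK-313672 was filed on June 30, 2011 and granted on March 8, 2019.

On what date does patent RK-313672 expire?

2033-03-08

(a) grant + 14 years → 8 March 2033.
(b) filing + 20 years → 30 June 2031.
Later of the two: 8 March 2033.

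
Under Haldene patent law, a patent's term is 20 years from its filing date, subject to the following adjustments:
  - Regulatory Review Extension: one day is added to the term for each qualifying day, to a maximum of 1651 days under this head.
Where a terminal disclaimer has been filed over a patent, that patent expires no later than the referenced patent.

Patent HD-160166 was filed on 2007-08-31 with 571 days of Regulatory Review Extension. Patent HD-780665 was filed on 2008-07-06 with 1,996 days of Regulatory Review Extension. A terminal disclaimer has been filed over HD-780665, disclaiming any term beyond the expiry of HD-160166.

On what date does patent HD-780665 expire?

Natural term of HD-780665:
  Base: filing + 20 years → 6 July 2028.
  Regulatory Review Extension: 1996 days claimed exceeds the 1651-day cap, so +1651 days → 12 January 2033.
Expiry of referenced patent HD-160166:
  Base: filing + 20 years → 31 August 2027.
  Regulatory Review Extension: 571 days (within the 1651-day cap) → +571 days → 24 March 2029.
Terminal disclaimer: HD-780665 expires on the earlier of 12 January 2033 and 24 March 2029.

2029-03-24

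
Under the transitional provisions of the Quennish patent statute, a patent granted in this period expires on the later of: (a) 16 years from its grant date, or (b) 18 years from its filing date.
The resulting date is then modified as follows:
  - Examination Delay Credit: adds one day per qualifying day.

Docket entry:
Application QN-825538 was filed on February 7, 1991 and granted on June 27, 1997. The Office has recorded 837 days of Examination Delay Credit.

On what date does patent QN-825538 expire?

October 12, 2015

(a) grant + 16 years → 27 June 2013.
(b) filing + 18 years → 7 February 2009.
Later of the two: 27 June 2013.
Examination Delay Credit: +837 days → 12 October 2015.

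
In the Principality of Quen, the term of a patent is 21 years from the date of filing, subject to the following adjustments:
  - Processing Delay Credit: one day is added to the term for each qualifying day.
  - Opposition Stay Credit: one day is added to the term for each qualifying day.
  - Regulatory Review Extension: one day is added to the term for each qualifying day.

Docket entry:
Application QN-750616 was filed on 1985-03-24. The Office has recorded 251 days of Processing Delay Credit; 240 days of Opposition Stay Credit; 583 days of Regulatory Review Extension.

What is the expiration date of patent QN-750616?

2009-03-02

Base term: filing date + 21 years → 24 March 2006.
Processing Delay Credit: +251 days → 30 November 2006.
Opposition Stay Credit: +240 days → 28 July 2007.
Regulatory Review Extension: +583 days → 2 March 2009.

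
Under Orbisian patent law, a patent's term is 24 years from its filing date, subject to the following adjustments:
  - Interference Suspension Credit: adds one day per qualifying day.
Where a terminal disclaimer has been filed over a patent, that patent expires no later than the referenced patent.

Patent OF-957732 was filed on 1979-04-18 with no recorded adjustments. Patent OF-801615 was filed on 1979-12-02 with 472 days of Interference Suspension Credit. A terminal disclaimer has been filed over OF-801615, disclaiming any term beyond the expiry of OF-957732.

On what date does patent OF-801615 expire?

2003-04-18

Natural term of OF-801615:
  Base: filing + 24 years → 2 December 2003.
  Interference Suspension Credit: +472 days → 18 March 2005.
Expiry of referenced patent OF-957732:
  Base: filing + 24 years → 18 April 2003.
Terminal disclaimer: OF-801615 expires on the earlier of 18 March 2005 and 18 April 2003.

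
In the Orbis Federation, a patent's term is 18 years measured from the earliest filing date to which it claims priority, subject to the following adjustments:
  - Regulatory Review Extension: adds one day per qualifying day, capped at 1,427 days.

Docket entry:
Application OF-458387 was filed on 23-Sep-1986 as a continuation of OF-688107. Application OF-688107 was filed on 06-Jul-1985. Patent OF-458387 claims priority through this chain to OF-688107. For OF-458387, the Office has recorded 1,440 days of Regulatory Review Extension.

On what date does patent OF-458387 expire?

2007-06-02

Earliest priority filing: 6 July 1985.
Base term: 6 July 1985 + 18 years → 6 July 2003.
Regulatory Review Extension: 1440 days claimed exceeds the 1427-day cap, so +1427 days → 2 June 2007.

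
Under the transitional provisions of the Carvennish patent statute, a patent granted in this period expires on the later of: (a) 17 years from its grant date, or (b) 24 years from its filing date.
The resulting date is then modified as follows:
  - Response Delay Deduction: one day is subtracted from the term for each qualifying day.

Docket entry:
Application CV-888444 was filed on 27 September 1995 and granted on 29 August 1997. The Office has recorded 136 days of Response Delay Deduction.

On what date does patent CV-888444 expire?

2019-05-14

(a) grant + 17 years → 29 August 2014.
(b) filing + 24 years → 27 September 2019.
Later of the two: 27 September 2019.
Response Delay Deduction: −136 days → 14 May 2019.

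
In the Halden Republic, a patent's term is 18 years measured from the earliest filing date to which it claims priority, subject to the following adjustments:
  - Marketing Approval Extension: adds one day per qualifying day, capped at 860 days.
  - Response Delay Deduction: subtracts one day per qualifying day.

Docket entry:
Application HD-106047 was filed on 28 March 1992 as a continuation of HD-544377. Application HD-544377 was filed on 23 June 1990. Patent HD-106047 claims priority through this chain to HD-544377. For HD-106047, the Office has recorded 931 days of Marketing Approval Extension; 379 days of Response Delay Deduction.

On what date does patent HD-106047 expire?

October 17, 2009

Earliest priority filing: 23 June 1990.
Base term: 23 June 1990 + 18 years → 23 June 2008.
Marketing Approval Extension: 931 days claimed exceeds the 860-day cap, so +860 days → 31 October 2010.
Response Delay Deduction: −379 days → 17 October 2009.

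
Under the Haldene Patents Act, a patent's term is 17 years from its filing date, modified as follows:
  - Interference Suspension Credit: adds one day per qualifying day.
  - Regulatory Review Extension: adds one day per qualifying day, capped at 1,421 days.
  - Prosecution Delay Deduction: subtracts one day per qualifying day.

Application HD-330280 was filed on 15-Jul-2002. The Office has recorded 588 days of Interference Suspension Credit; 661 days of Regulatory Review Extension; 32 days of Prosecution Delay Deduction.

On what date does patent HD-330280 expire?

Base term: filing date + 17 years → 15 July 2019.
Interference Suspension Credit: +588 days → 22 February 2021.
Regulatory Review Extension: 661 days (within the 1421-day cap) → +661 days → 15 December 2022.
Prosecution Delay Deduction: −32 days → 13 November 2022.

2022-11-13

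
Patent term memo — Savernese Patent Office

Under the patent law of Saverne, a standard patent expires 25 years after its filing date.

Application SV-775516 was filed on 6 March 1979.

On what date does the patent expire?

March 6, 2004

Filing date + 25 years → 6 March 2004.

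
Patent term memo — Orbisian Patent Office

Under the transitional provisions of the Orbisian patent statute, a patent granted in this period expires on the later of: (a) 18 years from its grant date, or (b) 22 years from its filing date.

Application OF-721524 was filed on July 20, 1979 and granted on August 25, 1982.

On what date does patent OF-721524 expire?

2001-07-20

(a) grant + 18 years → 25 August 2000.
(b) filing + 22 years → 20 July 2001.
Later of the two: 20 July 2001.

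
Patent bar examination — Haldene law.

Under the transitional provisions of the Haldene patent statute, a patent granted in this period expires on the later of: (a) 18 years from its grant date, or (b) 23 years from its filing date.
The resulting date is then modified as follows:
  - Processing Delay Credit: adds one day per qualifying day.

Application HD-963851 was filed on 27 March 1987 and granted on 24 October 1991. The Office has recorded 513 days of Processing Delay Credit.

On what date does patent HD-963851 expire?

2011-08-22

(a) grant + 18 years → 24 October 2009.
(b) filing + 23 years → 27 March 2010.
Later of the two: 27 March 2010.
Processing Delay Credit: +513 days → 22 August 2011.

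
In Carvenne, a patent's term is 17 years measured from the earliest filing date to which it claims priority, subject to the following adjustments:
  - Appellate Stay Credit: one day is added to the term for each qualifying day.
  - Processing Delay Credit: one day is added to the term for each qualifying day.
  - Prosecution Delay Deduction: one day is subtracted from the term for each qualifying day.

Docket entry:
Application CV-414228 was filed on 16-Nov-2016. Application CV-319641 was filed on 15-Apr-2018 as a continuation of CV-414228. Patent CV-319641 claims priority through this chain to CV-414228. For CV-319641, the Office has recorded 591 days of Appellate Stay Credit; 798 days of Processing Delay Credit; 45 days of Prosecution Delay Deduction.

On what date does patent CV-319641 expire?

July 22, 2037

Earliest priority filing: 16 November 2016.
Base term: 16 November 2016 + 17 years → 16 November 2033.
Appellate Stay Credit: +591 days → 30 June 2035.
Processing Delay Credit: +798 days → 5 September 2037.
Prosecution Delay Deduction: −45 days → 22 July 2037.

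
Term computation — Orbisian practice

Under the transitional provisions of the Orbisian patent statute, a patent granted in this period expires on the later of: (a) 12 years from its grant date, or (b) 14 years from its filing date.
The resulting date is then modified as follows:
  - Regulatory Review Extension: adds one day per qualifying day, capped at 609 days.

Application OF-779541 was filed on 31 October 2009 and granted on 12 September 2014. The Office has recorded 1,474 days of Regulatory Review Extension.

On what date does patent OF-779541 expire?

(a) grant + 12 years → 12 September 2026.
(b) filing + 14 years → 31 October 2023.
Later of the two: 12 September 2026.
Regulatory Review Extension: 1474 days claimed exceeds the 609-day cap, so +609 days → 13 May 2028.

2028-05-13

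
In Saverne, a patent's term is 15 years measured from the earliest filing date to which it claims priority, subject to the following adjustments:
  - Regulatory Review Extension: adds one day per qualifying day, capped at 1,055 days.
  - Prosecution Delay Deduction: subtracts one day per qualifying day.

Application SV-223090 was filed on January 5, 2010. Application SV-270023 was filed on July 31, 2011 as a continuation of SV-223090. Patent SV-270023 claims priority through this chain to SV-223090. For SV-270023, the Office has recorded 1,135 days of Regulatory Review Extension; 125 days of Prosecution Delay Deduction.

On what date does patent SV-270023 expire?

Earliest priority filing: 5 January 2010.
Base term: 5 January 2010 + 15 years → 5 January 2025.
Regulatory Review Extension: 1135 days claimed exceeds the 1055-day cap, so +1055 days → 26 November 2027.
Prosecution Delay Deduction: −125 days → 24 July 2027.

2027-07-24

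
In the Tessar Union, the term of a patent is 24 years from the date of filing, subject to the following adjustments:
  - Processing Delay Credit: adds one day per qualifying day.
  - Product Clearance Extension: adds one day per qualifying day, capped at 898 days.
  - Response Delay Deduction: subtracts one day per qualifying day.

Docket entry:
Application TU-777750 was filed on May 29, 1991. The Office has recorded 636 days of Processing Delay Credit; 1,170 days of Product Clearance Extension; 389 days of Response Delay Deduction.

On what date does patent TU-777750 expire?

Base term: filing date + 24 years → 29 May 2015.
Processing Delay Credit: +636 days → 23 February 2017.
Product Clearance Extension: 1170 days claimed exceeds the 898-day cap, so +898 days → 10 August 2019.
Response Delay Deduction: −389 days → 17 July 2018.

July 17, 2018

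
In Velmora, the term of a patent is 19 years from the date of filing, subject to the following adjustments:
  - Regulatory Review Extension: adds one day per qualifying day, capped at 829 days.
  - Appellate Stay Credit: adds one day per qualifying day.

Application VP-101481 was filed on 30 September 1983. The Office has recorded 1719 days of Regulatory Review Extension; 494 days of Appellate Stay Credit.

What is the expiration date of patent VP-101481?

Base term: filing date + 19 years → 30 September 2002.
Regulatory Review Extension: 1719 days claimed exceeds the 829-day cap, so +829 days → 6 January 2005.
Appellate Stay Credit: +494 days → 15 May 2006.

2006-05-15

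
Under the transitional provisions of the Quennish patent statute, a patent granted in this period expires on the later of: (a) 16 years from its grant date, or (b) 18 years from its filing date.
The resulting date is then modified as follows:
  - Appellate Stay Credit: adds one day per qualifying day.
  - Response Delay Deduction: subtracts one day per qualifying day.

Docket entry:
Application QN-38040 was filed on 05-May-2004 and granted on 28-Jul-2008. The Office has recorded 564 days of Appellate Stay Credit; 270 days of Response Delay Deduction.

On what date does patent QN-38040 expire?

(a) grant + 16 years → 28 July 2024.
(b) filing + 18 years → 5 May 2022.
Later of the two: 28 July 2024.
Appellate Stay Credit: +564 days → 12 February 2026.
Response Delay Deduction: −270 days → 18 May 2025.

2025-05-18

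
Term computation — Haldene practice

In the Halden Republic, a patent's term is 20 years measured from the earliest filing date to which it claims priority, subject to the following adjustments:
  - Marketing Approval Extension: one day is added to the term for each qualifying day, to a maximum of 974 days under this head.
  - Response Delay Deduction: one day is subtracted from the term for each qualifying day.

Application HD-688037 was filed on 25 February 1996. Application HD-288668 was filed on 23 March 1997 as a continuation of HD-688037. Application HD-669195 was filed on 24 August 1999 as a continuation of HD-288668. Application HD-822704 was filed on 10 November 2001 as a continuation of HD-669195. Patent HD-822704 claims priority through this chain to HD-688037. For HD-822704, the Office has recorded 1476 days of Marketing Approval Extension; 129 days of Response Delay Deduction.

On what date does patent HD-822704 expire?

2018-06-19

Earliest priority filing: 25 February 1996.
Base term: 25 February 1996 + 20 years → 25 February 2016.
Marketing Approval Extension: 1476 days claimed exceeds the 974-day cap, so +974 days → 26 October 2018.
Response Delay Deduction: −129 days → 19 June 2018.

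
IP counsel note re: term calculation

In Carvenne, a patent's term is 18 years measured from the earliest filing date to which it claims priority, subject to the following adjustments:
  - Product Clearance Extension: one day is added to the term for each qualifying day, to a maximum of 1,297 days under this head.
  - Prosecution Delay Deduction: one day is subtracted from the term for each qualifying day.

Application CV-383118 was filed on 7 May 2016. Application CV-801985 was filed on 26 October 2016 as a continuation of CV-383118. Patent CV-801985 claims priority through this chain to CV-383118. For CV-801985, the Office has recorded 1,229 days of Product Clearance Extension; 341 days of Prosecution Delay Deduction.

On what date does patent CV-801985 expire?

2036-10-11

Earliest priority filing: 7 May 2016.
Base term: 7 May 2016 + 18 years → 7 May 2034.
Product Clearance Extension: 1229 days (within the 1297-day cap) → +1229 days → 17 September 2037.
Prosecution Delay Deduction: −341 days → 11 October 2036.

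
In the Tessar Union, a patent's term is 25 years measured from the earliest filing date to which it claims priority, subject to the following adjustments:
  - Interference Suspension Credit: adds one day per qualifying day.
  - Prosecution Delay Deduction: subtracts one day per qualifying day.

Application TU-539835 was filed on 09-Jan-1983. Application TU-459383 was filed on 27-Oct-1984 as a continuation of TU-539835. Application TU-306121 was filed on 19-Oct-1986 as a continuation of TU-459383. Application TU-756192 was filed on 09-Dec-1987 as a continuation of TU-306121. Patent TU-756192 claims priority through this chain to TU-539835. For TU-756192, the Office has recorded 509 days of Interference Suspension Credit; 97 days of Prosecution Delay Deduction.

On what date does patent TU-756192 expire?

Earliest priority filing: 9 January 1983.
Base term: 9 January 1983 + 25 years → 9 January 2008.
Interference Suspension Credit: +509 days → 1 June 2009.
Prosecution Delay Deduction: −97 days → 24 February 2009.

2009-02-24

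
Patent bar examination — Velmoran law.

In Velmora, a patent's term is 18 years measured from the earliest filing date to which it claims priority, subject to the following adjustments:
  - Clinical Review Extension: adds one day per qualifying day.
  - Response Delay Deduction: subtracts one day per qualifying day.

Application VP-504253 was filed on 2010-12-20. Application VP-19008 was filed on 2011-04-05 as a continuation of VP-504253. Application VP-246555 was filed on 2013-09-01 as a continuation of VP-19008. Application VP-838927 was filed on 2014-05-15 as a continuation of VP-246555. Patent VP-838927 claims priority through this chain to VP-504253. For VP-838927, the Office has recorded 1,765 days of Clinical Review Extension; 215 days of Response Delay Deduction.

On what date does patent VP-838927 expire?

March 19, 2033

Earliest priority filing: 20 December 2010.
Base term: 20 December 2010 + 18 years → 20 December 2028.
Clinical Review Extension: +1765 days → 20 October 2033.
Response Delay Deduction: −215 days → 19 March 2033.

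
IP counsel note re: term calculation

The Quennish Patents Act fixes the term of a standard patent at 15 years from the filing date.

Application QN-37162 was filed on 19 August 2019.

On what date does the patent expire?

2034-08-19

Filing date + 15 years → 19 August 2034.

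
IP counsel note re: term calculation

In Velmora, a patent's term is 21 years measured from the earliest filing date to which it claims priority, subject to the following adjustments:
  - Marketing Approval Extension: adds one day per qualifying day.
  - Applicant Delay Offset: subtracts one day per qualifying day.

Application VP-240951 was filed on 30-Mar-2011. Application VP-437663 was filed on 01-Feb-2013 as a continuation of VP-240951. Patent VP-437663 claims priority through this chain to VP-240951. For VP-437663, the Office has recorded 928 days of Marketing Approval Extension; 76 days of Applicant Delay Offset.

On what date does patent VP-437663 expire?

July 30, 2034

Earliest priority filing: 30 March 2011.
Base term: 30 March 2011 + 21 years → 30 March 2032.
Marketing Approval Extension: +928 days → 14 October 2034.
Applicant Delay Offset: −76 days → 30 July 2034.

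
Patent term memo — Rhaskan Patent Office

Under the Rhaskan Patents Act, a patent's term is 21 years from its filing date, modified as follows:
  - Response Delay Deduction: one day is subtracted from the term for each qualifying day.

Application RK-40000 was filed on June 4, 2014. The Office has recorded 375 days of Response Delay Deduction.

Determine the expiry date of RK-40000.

2034-05-25

Base term: filing date + 21 years → 4 June 2035.
Response Delay Deduction: −375 days → 25 May 2034.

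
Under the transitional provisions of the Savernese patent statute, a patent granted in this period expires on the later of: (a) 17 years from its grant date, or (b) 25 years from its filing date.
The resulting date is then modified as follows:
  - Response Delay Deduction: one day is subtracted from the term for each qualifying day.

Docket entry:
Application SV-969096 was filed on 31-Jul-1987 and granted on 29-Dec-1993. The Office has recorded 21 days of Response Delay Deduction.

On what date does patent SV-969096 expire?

(a) grant + 17 years → 29 December 2010.
(b) filing + 25 years → 31 July 2012.
Later of the two: 31 July 2012.
Response Delay Deduction: −21 days → 10 July 2012.

2012-07-10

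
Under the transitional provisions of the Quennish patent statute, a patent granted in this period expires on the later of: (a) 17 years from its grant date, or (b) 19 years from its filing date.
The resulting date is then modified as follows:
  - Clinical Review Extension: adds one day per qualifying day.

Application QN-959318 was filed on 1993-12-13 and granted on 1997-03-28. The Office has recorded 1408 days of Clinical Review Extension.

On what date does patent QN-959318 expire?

(a) grant + 17 years → 28 March 2014.
(b) filing + 19 years → 13 December 2012.
Later of the two: 28 March 2014.
Clinical Review Extension: +1408 days → 3 February 2018.

2018-02-03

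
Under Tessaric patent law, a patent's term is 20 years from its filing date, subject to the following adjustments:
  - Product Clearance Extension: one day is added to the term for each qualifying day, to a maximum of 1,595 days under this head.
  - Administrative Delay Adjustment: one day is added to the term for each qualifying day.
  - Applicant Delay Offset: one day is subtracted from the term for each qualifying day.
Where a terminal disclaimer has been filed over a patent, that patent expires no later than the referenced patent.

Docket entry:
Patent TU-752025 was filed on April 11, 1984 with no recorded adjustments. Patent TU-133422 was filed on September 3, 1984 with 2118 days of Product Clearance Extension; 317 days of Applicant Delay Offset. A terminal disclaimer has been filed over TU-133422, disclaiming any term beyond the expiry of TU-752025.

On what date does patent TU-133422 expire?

Natural term of TU-133422:
  Base: filing + 20 years → 3 September 2004.
  Product Clearance Extension: 2118 days claimed exceeds the 1595-day cap, so +1595 days → 15 January 2009.
  Applicant Delay Offset: −317 days → 4 March 2008.
Expiry of referenced patent TU-752025:
  Base: filing + 20 years → 11 April 2004.
Terminal disclaimer: TU-133422 expires on the earlier of 4 March 2008 and 11 April 2004.

2004-04-11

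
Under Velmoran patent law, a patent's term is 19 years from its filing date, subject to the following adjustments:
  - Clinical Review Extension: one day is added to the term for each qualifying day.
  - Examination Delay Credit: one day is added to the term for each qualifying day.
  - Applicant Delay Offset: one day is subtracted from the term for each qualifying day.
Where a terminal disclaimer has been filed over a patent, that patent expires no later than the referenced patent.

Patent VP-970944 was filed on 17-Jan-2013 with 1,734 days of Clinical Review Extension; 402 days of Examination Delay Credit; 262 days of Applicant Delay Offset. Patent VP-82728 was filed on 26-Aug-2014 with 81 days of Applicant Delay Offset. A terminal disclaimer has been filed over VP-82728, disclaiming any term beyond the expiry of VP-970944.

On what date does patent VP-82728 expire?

Natural term of VP-82728:
  Base: filing + 19 years → 26 August 2033.
  Applicant Delay Offset: −81 days → 6 June 2033.
Expiry of referenced patent VP-970944:
  Base: filing + 19 years → 17 January 2032.
  Clinical Review Extension: +1734 days → 16 October 2036.
  Examination Delay Credit: +402 days → 22 November 2037.
  Applicant Delay Offset: −262 days → 5 March 2037.
Terminal disclaimer: VP-82728 expires on the earlier of 6 June 2033 and 5 March 2037.

2033-06-06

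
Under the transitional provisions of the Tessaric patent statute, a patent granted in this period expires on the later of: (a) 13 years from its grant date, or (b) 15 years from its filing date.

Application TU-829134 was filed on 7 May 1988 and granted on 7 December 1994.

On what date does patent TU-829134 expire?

(a) grant + 13 years → 7 December 2007.
(b) filing + 15 years → 7 May 2003.
Later of the two: 7 December 2007.

December 7, 2007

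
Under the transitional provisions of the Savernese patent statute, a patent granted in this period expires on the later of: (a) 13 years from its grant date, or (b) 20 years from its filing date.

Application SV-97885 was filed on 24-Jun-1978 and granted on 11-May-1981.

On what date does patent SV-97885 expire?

1998-06-24

(a) grant + 13 years → 11 May 1994.
(b) filing + 20 years → 24 June 1998.
Later of the two: 24 June 1998.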